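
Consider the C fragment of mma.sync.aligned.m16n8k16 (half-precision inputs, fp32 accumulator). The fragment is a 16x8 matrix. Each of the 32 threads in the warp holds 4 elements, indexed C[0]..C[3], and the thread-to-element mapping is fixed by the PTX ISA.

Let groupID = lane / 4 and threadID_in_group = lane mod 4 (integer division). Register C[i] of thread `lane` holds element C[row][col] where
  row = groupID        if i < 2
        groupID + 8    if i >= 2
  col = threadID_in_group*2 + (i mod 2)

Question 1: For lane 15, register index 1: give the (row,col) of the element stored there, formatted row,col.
3,7

15: gr=3,th=3
[1] (3+0,3*2+1) = (3,7)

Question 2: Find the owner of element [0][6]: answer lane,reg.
3,0

r=0→G=0,rhi=0  c=6→T=3,p=0
L=0*4+3=3  i=0*2+0=0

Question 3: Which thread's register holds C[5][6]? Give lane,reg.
r=5⇒gr=5,Rb=0  c=6⇒th=3,odd=0
L=5*4+3=23  i=0*2+0=0

23,0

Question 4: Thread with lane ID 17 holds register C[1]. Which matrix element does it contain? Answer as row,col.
lane 17: g=4 (17/4), t=1 (17%4)
i=1: r=4+0=4, c=1*2+1=3

4,3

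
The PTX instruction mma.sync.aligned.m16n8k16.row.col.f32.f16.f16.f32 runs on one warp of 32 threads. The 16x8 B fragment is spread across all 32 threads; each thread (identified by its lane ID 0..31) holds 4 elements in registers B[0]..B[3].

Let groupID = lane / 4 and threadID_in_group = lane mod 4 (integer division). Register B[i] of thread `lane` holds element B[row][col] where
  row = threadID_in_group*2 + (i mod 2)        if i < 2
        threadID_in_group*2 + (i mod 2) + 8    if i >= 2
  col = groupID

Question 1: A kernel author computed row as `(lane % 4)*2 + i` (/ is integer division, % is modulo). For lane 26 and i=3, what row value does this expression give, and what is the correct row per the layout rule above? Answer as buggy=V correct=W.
`(lane % 4)*2 + i`[26,3]=>7
L=26=>grp=26>>2=6, tig=26&3=2
[3]=>row 2·2+1+8=13  col grp=6
row: 7 vs 13

buggy=7 correct=13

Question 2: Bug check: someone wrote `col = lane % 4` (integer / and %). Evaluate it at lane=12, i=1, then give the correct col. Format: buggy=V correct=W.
`lane % 4`[12,1]->0
lane 12: g=3 (12/4), t=0 (12%4)
i=1: r=0*2+1+0=1, c=g=3
col: 0 vs 3

buggy=0 correct=3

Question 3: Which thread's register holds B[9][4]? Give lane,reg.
c=4⇒gr=4  r=9⇒Rb=1,th=0,odd=1
L=4*4+0=16  i=1*2+1=3

16,3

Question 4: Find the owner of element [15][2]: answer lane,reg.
11,3

c=2->g=2  r=15->rb=1,t=3,b0=1
L=2*4+3=11  i=1*2+1=3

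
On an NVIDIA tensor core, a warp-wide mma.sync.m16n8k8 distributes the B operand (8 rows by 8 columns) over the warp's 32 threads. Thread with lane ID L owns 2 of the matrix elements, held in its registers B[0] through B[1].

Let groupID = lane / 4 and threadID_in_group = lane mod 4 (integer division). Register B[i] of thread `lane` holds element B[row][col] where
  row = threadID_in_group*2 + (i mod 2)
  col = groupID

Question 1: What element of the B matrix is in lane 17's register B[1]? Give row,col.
lane 17->17/4=4, 17 mod 4=1
i=1  r:2·1+1->3  c:4

3,4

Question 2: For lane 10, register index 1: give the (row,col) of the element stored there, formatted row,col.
5,2

lane 10->10/4=2, 10 mod 4=2
i=1  r:2·2+1->5  c:2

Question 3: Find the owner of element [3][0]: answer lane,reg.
c=0->g=0  r=3->t=1,b0=1
L=0*4+1=1  i=1=1

1,1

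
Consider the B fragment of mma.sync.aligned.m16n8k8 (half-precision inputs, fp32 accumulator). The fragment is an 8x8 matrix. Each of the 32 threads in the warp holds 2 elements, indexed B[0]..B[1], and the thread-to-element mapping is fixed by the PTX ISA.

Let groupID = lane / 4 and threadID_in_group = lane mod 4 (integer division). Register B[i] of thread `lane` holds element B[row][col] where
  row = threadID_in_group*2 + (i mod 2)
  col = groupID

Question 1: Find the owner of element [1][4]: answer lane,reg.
16,1

c:4=>grp=4  r:1=>tig=0,lo=1
L=4*4+0=16  i=1=1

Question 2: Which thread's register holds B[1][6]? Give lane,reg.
c: 6->gid=6  r: 1->tid=0,i&1=1
L=6*4+0=24  i=1=1

24,1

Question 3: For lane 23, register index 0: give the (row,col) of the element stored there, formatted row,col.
23: grp=5,tig=3
[0] (3*2+0,5) = (6,5)

6,5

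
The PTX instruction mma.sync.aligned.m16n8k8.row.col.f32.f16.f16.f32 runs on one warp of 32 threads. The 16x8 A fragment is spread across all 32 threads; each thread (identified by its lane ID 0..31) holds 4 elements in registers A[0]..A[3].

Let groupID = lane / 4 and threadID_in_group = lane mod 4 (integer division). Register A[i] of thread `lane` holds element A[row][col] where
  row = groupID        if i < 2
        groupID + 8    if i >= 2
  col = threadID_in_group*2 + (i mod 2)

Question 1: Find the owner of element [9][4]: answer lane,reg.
r=9→G=1,rhi=1  c=4→T=2,p=0
L=1*4+2=6  i=1*2+0=2

6,2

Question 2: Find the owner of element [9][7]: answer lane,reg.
7,3

r=9→G=1,rhi=1  c=7→T=3,p=1
L=1*4+3=7  i=1*2+1=3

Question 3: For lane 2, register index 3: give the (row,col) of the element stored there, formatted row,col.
L=2=>grp=2>>2=0, tig=2&3=2
[3]=>row 0+8=8  col 2·2+1=5

8,5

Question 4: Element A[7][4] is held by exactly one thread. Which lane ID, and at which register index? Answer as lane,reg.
r=7⇒gr=7,Rb=0  c=4⇒th=2,odd=0
L=7*4+2=30  i=0*2+0=0

30,0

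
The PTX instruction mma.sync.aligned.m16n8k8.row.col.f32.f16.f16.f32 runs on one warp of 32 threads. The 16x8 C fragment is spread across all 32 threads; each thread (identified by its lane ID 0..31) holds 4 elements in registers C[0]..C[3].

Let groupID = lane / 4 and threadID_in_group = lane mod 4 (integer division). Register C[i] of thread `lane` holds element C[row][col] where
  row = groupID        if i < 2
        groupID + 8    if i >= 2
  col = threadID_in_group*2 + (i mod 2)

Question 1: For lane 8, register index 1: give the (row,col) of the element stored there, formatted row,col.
8: G=2,T=0
[1] (2+0,0*2+1) = (2,1)

2,1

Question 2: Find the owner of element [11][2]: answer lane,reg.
r=11⇒gr=3,Rb=1  c=2⇒th=1,odd=0
L=3*4+1=13  i=1*2+0=2

13,2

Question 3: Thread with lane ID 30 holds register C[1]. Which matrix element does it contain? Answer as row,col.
7,5

lane 30: G=7 (30/4), T=2 (30%4)
i=1: r=7+0=7, c=2*2+1=5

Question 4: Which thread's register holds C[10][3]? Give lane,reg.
9,3

r:10=>grp=2,rB=1  c:3=>tig=1,lo=1
L=2*4+1=9  i=1*2+1=3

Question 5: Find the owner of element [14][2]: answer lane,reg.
25,2

r: 14->gid=6,r8=1  c: 2->tid=1,i&1=0
L=6*4+1=25  i=1*2+0=2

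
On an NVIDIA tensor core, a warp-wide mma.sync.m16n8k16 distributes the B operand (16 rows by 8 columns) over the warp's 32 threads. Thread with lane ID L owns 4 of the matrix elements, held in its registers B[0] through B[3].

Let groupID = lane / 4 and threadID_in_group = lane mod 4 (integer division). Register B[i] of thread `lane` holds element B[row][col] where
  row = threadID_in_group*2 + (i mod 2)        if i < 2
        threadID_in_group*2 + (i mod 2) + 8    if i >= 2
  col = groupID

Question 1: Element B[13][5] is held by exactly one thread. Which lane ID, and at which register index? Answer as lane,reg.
c=5⇒gr=5  r=13⇒Rb=1,th=2,odd=1
L=5*4+2=22  i=1*2+1=3

22,3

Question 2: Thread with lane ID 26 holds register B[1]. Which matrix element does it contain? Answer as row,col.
L=26=>grp=26>>2=6, tig=26&3=2
[1]=>row 2·2+1+0=5  col grp=6

5,6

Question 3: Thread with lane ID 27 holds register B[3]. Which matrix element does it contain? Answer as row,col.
15,6

L=27->gid=27>>2=6, tid=27&3=3
[3]->row 3·2+1+8=15  col gid=6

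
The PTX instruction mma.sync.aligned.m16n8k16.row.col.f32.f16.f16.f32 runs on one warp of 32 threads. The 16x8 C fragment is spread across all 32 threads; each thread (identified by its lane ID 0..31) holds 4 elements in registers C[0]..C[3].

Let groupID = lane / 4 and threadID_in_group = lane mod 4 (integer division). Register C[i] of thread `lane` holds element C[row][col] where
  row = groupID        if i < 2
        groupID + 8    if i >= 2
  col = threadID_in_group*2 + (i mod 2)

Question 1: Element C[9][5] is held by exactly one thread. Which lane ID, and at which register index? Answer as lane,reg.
r=9⇒gr=1,Rb=1  c=5⇒th=2,odd=1
L=1*4+2=6  i=1*2+1=3

6,3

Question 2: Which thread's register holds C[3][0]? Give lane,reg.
r: 3->gid=3,r8=0  c: 0->tid=0,i&1=0
L=3*4+0=12  i=0*2+0=0

12,0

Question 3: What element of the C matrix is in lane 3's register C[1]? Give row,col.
3: gid=0,tid=3
[1] (0+0,3*2+1) = (0,7)

0,7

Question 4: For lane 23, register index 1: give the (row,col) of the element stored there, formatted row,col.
5,7

23: g=5,t=3
[1] (5+0,3*2+1) = (5,7)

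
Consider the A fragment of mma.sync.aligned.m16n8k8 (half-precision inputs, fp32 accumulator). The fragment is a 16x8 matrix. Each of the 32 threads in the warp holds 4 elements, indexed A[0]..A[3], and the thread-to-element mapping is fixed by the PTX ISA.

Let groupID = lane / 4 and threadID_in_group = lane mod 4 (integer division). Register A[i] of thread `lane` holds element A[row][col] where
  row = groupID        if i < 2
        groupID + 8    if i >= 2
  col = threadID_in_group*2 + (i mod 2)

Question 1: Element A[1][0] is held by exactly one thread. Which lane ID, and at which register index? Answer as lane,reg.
r=1->g=1,rb=0  c=0->t=0,b0=0
L=1*4+0=4  i=0*2+0=0

4,0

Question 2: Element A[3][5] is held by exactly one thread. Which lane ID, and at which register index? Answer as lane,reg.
r: 3->gid=3,r8=0  c: 5->tid=2,i&1=1
L=3*4+2=14  i=0*2+1=1

14,1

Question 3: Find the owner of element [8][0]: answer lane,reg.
r=8->g=0,rb=1  c=0->t=0,b0=0
L=0*4+0=0  i=1*2+0=2

0,2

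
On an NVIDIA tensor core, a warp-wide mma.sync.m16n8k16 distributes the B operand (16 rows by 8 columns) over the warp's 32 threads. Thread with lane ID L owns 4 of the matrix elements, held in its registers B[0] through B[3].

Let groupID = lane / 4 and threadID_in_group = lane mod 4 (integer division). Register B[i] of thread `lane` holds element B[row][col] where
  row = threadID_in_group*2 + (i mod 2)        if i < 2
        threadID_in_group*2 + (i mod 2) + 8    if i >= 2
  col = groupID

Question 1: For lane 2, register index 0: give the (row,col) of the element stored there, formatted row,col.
L=2->gid=2>>2=0, tid=2&3=2
[0]->row 2·2+0+0=4  col gid=0

4,0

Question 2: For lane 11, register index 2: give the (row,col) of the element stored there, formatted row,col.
lane 11: grp=2 (11/4), tig=3 (11%4)
i=2: r=3*2+0+8=14, c=grp=2

14,2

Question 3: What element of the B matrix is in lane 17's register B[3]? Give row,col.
17: G=4,T=1
[3] (1*2+1+8,4) = (11,4)

11,4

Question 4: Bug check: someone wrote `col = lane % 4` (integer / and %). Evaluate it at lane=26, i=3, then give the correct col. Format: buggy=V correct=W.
`lane % 4`[26,3]->2
26: g=6,t=2
[3] (2*2+1+8,6) = (13,6)
col: 2 vs 6

buggy=2 correct=6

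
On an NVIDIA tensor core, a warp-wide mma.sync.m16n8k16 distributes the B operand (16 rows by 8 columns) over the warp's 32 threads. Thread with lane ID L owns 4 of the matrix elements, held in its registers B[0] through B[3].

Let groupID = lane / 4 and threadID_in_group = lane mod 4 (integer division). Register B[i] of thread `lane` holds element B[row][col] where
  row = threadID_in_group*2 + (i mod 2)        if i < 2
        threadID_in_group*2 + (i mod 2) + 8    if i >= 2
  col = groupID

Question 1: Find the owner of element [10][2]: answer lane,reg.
9,2

c: 2->gid=2  r: 10->r8=1,tid=1,i&1=0
L=2*4+1=9  i=1*2+0=2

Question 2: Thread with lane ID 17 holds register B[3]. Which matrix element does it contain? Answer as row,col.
lane 17⇒17/4=4, 17 mod 4=1
i=3  r:2·1+1+8⇒11  c:4

11,4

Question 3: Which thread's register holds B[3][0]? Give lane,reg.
1,1

c=0→G=0  r=3→rhi=0,T=1,p=1
L=0*4+1=1  i=0*2+1=1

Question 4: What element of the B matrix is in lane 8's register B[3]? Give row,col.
lane 8: gid=2 (8/4), tid=0 (8%4)
i=3: r=0*2+1+8=9, c=gid=2

9,2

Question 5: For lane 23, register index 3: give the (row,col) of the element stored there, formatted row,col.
lane 23⇒23/4=5, 23 mod 4=3
i=3  r:2·3+1+8⇒15  c:5

15,5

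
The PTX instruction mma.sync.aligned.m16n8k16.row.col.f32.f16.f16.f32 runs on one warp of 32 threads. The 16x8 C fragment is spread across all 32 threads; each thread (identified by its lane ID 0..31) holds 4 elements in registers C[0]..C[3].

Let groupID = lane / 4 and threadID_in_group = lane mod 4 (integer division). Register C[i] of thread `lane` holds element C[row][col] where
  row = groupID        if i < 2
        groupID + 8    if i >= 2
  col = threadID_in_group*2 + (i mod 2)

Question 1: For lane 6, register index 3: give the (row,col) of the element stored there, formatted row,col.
9,5

lane 6: G=1 (6/4), T=2 (6%4)
i=3: r=1+8=9, c=2*2+1=5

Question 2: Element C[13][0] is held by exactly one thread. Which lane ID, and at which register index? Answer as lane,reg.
20,2

r=13⇒gr=5,Rb=1  c=0⇒th=0,odd=0
L=5*4+0=20  i=1*2+0=2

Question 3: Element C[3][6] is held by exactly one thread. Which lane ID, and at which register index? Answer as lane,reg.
15,0

r=3→G=3,rhi=0  c=6→T=3,p=0
L=3*4+3=15  i=0*2+0=0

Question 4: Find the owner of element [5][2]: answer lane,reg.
21,0

r=5→G=5,rhi=0  c=2→T=1,p=0
L=5*4+1=21  i=0*2+0=0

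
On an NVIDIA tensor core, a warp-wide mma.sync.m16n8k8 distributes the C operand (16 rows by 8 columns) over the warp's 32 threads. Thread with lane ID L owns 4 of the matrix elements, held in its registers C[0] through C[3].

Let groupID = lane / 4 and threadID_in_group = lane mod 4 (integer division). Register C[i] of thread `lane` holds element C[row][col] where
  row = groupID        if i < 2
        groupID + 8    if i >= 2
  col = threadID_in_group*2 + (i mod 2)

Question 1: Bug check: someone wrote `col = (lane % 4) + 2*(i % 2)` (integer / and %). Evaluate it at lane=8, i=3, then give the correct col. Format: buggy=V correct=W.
buggy=2 correct=1

`(lane % 4) + 2*(i % 2)`[8,3]⇒2
L=8⇒gr=8>>2=2, th=8&3=0
[3]⇒row 2+8=10  col 0·2+1=1
col: 2 vs 1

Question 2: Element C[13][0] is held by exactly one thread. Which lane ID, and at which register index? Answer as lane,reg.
r=13->g=5,rb=1  c=0->t=0,b0=0
L=5*4+0=20  i=1*2+0=2

20,2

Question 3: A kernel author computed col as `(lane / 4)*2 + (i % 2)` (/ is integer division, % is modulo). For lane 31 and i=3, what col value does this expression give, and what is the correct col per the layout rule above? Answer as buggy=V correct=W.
`(lane / 4)*2 + (i % 2)`[31,3]=>15
lane 31=>31/4=7, 31 mod 4=3
i=3  r:7+8=>15  c:2·3+1=>7
col: 15 vs 7

buggy=15 correct=7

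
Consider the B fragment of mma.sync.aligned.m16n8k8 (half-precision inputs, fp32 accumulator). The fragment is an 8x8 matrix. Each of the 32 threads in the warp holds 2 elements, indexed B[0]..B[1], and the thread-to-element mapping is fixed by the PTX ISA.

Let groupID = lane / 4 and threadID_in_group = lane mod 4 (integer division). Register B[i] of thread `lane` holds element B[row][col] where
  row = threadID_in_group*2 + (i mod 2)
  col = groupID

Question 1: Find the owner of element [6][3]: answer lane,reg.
c=3→G=3  r=6→T=3,p=0
L=3*4+3=15  i=0=0

15,0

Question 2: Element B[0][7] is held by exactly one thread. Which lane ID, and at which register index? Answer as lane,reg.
c:7=>grp=7  r:0=>tig=0,lo=0
L=7*4+0=28  i=0=0

28,0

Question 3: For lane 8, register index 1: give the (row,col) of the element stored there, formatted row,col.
lane 8: g=2 (8/4), t=0 (8%4)
i=1: r=0*2+1=1, c=g=2

1,2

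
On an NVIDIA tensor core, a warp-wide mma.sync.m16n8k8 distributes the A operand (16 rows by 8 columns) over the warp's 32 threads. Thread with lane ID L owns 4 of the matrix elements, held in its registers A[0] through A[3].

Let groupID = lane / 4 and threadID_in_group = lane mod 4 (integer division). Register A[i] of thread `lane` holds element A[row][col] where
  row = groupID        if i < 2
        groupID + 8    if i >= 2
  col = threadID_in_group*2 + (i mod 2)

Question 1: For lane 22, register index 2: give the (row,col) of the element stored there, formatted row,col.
13,4

22: grp=5,tig=2
[2] (5+8,2*2+0) = (13,4)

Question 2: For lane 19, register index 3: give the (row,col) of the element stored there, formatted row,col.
L=19=>grp=19>>2=4, tig=19&3=3
[3]=>row 4+8=12  col 3·2+1=7

12,7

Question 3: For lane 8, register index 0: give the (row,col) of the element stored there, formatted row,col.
lane 8: gr=2 (8/4), th=0 (8%4)
i=0: r=2+0=2, c=0*2+0=0

2,0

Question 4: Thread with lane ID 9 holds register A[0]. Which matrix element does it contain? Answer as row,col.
9: gr=2,th=1
[0] (2+0,1*2+0) = (2,2)

2,2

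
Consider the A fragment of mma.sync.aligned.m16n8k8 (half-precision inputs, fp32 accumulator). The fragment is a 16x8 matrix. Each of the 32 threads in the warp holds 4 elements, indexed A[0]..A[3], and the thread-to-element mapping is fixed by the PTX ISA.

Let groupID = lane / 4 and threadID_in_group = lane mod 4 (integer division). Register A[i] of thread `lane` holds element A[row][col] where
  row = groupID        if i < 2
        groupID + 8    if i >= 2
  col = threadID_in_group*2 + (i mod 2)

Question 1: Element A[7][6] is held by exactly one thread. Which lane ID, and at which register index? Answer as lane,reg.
r=7->g=7,rb=0  c=6->t=3,b0=0
L=7*4+3=31  i=0*2+0=0

31,0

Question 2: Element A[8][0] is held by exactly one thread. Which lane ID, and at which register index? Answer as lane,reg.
0,2

r:8=>grp=0,rB=1  c:0=>tig=0,lo=0
L=0*4+0=0  i=1*2+0=2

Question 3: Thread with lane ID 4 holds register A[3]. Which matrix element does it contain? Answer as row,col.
9,1

lane 4: grp=1 (4/4), tig=0 (4%4)
i=3: r=1+8=9, c=0*2+1=1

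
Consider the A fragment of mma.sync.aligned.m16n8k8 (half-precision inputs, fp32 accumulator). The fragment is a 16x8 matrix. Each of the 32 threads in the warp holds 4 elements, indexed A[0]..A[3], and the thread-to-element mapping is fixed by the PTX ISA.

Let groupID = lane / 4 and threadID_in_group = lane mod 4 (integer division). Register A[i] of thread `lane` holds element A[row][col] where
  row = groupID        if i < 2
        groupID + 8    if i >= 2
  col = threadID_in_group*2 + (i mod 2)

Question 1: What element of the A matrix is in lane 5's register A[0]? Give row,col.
lane 5: gid=1 (5/4), tid=1 (5%4)
i=0: r=1+0=1, c=1*2+0=2

1,2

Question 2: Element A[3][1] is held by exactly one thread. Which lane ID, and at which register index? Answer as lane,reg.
r=3⇒gr=3,Rb=0  c=1⇒th=0,odd=1
L=3*4+0=12  i=0*2+1=1

12,1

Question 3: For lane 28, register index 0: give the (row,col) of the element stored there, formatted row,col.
lane 28->28/4=7, 28 mod 4=0
i=0  r:7+0->7  c:2·0+0->0

7,0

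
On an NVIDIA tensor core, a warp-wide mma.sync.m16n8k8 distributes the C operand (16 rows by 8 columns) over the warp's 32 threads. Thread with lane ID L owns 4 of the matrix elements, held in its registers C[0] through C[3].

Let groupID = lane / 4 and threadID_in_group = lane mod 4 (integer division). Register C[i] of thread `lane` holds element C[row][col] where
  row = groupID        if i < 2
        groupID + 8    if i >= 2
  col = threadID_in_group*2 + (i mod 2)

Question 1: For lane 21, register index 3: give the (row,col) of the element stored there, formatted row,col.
L=21->g=21>>2=5, t=21&3=1
[3]->row 5+8=13  col 1·2+1=3

13,3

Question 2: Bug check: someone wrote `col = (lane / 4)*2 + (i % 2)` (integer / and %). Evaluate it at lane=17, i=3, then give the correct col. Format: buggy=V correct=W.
buggy=9 correct=3

`(lane / 4)*2 + (i % 2)`[17,3]->9
17: gid=4,tid=1
[3] (4+8,1*2+1) = (12,3)
col: 9 vs 3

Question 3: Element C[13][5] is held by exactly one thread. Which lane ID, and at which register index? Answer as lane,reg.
22,3

r:13=>grp=5,rB=1  c:5=>tig=2,lo=1
L=5*4+2=22  i=1*2+1=3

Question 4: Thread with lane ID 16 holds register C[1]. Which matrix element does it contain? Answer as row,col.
4,1

16: g=4,t=0
[1] (4+0,0*2+1) = (4,1)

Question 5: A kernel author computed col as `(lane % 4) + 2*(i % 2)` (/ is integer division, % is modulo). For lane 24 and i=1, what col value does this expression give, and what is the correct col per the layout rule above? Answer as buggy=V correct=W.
buggy=2 correct=1

`(lane % 4) + 2*(i % 2)`[24,1]⇒2
lane 24⇒24/4=6, 24 mod 4=0
i=1  r:6+0⇒6  c:2·0+1⇒1
col: 2 vs 1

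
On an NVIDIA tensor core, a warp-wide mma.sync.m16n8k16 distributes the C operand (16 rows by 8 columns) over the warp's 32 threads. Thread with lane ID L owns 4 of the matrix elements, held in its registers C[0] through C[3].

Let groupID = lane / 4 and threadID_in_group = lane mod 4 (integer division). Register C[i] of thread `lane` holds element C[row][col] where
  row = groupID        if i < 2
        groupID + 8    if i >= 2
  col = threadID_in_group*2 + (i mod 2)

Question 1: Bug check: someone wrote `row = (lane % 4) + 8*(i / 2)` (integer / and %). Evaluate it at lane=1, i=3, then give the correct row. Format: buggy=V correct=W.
buggy=9 correct=8

`(lane % 4) + 8*(i / 2)`[1,3]=>9
lane 1=>1/4=0, 1 mod 4=1
i=3  r:0+8=>8  c:2·1+1=>3
row: 9 vs 8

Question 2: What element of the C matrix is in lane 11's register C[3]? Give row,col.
10,7

L=11->g=11>>2=2, t=11&3=3
[3]->row 2+8=10  col 3·2+1=7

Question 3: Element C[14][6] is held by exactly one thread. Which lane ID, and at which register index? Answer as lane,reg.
27,2

r: 14->gid=6,r8=1  c: 6->tid=3,i&1=0
L=6*4+3=27  i=1*2+0=2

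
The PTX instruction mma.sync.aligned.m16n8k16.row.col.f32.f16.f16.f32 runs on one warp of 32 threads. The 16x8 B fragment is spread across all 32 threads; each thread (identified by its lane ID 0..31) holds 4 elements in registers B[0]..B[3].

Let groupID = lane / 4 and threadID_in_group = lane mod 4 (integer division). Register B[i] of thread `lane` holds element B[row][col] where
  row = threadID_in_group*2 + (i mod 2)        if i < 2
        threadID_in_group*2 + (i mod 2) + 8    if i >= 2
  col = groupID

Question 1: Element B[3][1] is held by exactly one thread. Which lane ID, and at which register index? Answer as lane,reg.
5,1

c: 1->gid=1  r: 3->r8=0,tid=1,i&1=1
L=1*4+1=5  i=0*2+1=1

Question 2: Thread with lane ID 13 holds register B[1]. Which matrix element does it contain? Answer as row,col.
13: G=3,T=1
[1] (1*2+1+0,3) = (3,3)

3,3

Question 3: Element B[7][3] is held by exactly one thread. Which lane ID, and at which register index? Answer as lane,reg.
c:3=>grp=3  r:7=>rB=0,tig=3,lo=1
L=3*4+3=15  i=0*2+1=1

15,1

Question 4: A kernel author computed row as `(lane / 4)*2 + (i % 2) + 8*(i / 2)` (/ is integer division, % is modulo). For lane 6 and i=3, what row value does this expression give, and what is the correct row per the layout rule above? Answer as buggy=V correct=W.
`(lane / 4)*2 + (i % 2) + 8*(i / 2)`[6,3]=>11
L=6=>grp=6>>2=1, tig=6&3=2
[3]=>row 2·2+1+8=13  col grp=1
row: 11 vs 13

buggy=11 correct=13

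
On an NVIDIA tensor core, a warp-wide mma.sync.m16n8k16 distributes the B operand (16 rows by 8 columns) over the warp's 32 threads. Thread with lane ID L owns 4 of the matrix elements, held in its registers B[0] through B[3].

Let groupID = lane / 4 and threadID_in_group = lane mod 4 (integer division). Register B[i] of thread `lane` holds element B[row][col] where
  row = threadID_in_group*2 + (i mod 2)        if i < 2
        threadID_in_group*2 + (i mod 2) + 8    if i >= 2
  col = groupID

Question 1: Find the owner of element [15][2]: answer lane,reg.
11,3

c:2=>grp=2  r:15=>rB=1,tig=3,lo=1
L=2*4+3=11  i=1*2+1=3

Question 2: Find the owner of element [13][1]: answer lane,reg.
6,3

c=1->g=1  r=13->rb=1,t=2,b0=1
L=1*4+2=6  i=1*2+1=3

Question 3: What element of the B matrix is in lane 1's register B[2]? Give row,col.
10,0

1: gr=0,th=1
[2] (1*2+0+8,0) = (10,0)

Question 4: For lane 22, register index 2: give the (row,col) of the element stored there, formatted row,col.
12,5

lane 22->22/4=5, 22 mod 4=2
i=2  r:2·2+0+8->12  c:5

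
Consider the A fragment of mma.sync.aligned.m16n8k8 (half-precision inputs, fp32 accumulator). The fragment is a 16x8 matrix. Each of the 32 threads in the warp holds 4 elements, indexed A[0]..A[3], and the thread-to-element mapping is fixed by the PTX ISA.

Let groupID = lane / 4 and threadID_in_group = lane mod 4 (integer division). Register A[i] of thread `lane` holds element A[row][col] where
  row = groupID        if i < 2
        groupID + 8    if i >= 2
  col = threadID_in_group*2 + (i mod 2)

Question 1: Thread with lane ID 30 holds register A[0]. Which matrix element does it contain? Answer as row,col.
lane 30: gid=7 (30/4), tid=2 (30%4)
i=0: r=7+0=7, c=2*2+0=4

7,4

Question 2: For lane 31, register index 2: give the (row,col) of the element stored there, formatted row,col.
lane 31->31/4=7, 31 mod 4=3
i=2  r:7+8->15  c:2·3+0->6

15,6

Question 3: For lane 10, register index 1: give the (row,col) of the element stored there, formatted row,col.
10: gr=2,th=2
[1] (2+0,2*2+1) = (2,5)

2,5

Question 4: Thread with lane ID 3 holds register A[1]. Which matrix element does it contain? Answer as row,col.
lane 3: gid=0 (3/4), tid=3 (3%4)
i=1: r=0+0=0, c=3*2+1=7

0,7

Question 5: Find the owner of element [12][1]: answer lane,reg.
16,3

r=12->g=4,rb=1  c=1->t=0,b0=1
L=4*4+0=16  i=1*2+1=3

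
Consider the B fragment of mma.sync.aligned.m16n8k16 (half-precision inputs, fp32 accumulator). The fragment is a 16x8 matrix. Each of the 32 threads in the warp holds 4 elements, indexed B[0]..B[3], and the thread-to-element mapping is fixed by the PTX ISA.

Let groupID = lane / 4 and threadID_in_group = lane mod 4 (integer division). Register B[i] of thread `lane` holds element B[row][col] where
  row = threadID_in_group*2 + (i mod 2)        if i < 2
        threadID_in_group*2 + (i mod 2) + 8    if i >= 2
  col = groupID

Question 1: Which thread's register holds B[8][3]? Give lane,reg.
c:3=>grp=3  r:8=>rB=1,tig=0,lo=0
L=3*4+0=12  i=1*2+0=2

12,2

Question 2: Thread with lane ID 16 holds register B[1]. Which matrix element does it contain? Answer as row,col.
1,4

lane 16→16/4=4, 16 mod 4=0
i=1  r:2·0+1+0→1  c:4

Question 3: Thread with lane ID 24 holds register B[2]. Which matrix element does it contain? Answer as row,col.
lane 24->24/4=6, 24 mod 4=0
i=2  r:2·0+0+8->8  c:6

8,6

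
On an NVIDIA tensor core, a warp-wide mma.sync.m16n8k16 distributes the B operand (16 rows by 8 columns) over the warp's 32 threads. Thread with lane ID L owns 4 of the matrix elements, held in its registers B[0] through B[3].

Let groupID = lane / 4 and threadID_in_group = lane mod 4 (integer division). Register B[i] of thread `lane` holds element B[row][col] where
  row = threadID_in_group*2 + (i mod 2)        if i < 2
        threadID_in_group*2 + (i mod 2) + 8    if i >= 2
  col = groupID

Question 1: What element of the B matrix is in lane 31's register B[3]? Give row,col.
lane 31: gr=7 (31/4), th=3 (31%4)
i=3: r=3*2+1+8=15, c=gr=7

15,7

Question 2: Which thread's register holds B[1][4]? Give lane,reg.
16,1

c: 4->gid=4  r: 1->r8=0,tid=0,i&1=1
L=4*4+0=16  i=0*2+1=1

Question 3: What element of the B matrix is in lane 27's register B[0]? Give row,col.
6,6

L=27->gid=27>>2=6, tid=27&3=3
[0]->row 3·2+0+0=6  col gid=6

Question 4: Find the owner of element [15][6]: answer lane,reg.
27,3

c=6->g=6  r=15->rb=1,t=3,b0=1
L=6*4+3=27  i=1*2+1=3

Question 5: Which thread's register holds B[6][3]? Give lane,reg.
15,0

c: 3->gid=3  r: 6->r8=0,tid=3,i&1=0
L=3*4+3=15  i=0*2+0=0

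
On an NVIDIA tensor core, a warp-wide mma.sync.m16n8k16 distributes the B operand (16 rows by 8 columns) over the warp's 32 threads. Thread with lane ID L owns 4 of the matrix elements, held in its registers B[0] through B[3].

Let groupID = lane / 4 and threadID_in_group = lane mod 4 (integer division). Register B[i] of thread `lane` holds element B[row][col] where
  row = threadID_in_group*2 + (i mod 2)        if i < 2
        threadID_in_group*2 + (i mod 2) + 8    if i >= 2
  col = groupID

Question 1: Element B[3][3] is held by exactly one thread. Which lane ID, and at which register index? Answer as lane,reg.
13,1

c: 3->gid=3  r: 3->r8=0,tid=1,i&1=1
L=3*4+1=13  i=0*2+1=1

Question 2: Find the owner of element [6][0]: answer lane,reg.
c=0→G=0  r=6→rhi=0,T=3,p=0
L=0*4+3=3  i=0*2+0=0

3,0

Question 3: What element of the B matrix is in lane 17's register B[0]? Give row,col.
2,4

lane 17⇒17/4=4, 17 mod 4=1
i=0  r:2·1+0+0⇒2  c:4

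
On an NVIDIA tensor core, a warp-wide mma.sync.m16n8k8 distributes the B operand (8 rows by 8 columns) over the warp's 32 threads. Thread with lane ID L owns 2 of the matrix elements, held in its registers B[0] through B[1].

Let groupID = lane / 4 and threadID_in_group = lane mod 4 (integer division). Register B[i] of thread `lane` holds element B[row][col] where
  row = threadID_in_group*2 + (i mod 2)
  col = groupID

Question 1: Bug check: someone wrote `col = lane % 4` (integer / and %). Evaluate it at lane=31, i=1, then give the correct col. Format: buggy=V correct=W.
`lane % 4`[31,1]→3
L=31→G=31>>2=7, T=31&3=3
[1]→row 3·2+1=7  col G=7
col: 3 vs 7

buggy=3 correct=7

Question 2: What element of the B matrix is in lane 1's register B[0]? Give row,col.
2,0

lane 1=>1/4=0, 1 mod 4=1
i=0  r:2·1+0=>2  c:0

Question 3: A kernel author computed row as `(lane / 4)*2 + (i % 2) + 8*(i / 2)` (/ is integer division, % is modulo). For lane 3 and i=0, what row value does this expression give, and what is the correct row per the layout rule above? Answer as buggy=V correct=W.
`(lane / 4)*2 + (i % 2) + 8*(i / 2)`[3,0]->0
lane 3->3/4=0, 3 mod 4=3
i=0  r:2·3+0->6  c:0
row: 0 vs 6

buggy=0 correct=6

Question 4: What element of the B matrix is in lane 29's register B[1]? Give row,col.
3,7

29: g=7,t=1
[1] (1*2+1,7) = (3,7)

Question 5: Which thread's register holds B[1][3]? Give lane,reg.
c=3->g=3  r=1->t=0,b0=1
L=3*4+0=12  i=1=1

12,1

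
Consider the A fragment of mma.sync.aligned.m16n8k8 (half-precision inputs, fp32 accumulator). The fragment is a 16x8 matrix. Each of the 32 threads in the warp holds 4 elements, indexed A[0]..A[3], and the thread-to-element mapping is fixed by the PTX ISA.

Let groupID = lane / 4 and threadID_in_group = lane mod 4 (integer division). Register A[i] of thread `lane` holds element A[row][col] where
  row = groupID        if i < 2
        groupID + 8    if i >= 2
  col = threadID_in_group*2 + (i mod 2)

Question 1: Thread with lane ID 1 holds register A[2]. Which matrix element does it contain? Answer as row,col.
8,2

lane 1: gid=0 (1/4), tid=1 (1%4)
i=2: r=0+8=8, c=1*2+0=2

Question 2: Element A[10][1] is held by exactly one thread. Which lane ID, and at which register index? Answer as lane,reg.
8,3

r:10=>grp=2,rB=1  c:1=>tig=0,lo=1
L=2*4+0=8  i=1*2+1=3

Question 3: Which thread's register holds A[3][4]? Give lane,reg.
r=3⇒gr=3,Rb=0  c=4⇒th=2,odd=0
L=3*4+2=14  i=0*2+0=0

14,0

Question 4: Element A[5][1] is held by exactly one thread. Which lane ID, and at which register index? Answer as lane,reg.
20,1

r=5⇒gr=5,Rb=0  c=1⇒th=0,odd=1
L=5*4+0=20  i=0*2+1=1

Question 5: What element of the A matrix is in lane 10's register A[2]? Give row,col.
10,4

lane 10: gr=2 (10/4), th=2 (10%4)
i=2: r=2+8=10, c=2*2+0=4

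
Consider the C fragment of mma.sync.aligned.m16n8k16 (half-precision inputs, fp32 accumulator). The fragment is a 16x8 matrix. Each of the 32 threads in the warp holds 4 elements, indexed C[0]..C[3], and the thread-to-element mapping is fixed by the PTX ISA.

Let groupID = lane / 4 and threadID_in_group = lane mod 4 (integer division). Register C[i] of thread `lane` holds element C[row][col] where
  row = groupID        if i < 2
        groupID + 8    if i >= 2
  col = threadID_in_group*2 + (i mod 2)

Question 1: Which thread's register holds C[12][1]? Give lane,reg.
16,3

r=12->g=4,rb=1  c=1->t=0,b0=1
L=4*4+0=16  i=1*2+1=3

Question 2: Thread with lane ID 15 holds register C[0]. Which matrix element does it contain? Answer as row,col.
lane 15: G=3 (15/4), T=3 (15%4)
i=0: r=3+0=3, c=3*2+0=6

3,6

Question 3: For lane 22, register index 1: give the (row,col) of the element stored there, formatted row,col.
5,5

L=22->g=22>>2=5, t=22&3=2
[1]->row 5+0=5  col 2·2+1=5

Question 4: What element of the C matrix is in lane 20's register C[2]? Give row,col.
13,0

lane 20: gr=5 (20/4), th=0 (20%4)
i=2: r=5+8=13, c=0*2+0=0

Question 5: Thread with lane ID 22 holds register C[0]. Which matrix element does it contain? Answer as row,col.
lane 22: grp=5 (22/4), tig=2 (22%4)
i=0: r=5+0=5, c=2*2+0=4

5,4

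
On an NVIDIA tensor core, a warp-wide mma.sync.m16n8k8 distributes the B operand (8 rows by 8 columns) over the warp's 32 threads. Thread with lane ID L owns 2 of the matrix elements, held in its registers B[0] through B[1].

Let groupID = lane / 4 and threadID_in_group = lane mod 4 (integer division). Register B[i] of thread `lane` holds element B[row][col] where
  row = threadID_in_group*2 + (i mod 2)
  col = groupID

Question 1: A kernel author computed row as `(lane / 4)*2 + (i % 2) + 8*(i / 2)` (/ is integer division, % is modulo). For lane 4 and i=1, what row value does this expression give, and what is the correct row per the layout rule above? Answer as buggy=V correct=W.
buggy=3 correct=1

`(lane / 4)*2 + (i % 2) + 8*(i / 2)`[4,1]->3
4: g=1,t=0
[1] (0*2+1,1) = (1,1)
row: 3 vs 1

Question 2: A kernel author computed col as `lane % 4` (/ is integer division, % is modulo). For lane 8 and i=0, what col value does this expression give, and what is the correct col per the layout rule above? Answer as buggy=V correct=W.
`lane % 4`[8,0]→0
8: G=2,T=0
[0] (0*2+0,2) = (0,2)
col: 0 vs 2

buggy=0 correct=2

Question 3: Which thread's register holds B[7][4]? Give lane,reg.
c=4→G=4  r=7→T=3,p=1
L=4*4+3=19  i=1=1

19,1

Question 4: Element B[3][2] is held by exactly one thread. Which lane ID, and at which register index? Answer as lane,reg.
9,1

c:2=>grp=2  r:3=>tig=1,lo=1
L=2*4+1=9  i=1=1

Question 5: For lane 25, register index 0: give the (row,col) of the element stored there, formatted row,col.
2,6

lane 25: g=6 (25/4), t=1 (25%4)
i=0: r=1*2+0=2, c=g=6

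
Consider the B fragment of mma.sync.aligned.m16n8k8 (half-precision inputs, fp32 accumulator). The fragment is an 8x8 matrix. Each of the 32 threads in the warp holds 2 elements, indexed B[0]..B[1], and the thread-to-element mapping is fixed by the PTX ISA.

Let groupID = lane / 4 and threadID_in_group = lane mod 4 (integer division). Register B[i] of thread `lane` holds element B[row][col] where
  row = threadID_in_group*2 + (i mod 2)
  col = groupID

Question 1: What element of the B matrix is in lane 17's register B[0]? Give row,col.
2,4

lane 17: gr=4 (17/4), th=1 (17%4)
i=0: r=1*2+0=2, c=gr=4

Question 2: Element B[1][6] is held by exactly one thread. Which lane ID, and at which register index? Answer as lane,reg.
24,1

c=6→G=6  r=1→T=0,p=1
L=6*4+0=24  i=1=1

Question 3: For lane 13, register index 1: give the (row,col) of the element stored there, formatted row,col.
3,3

13: gid=3,tid=1
[1] (1*2+1,3) = (3,3)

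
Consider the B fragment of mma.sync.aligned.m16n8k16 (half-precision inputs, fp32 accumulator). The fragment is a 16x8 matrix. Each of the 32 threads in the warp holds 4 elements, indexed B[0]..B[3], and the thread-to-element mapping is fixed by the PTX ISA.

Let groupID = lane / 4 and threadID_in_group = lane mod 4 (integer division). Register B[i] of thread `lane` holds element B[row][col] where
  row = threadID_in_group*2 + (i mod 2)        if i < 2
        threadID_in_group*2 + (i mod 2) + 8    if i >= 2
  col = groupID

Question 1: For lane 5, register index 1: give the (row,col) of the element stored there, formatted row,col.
3,1

L=5=>grp=5>>2=1, tig=5&3=1
[1]=>row 1·2+1+0=3  col grp=1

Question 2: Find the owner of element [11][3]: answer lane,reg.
c=3→G=3  r=11→rhi=1,T=1,p=1
L=3*4+1=13  i=1*2+1=3

13,3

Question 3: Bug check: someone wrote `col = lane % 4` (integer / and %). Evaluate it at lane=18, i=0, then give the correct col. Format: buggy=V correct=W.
`lane % 4`[18,0]=>2
lane 18: grp=4 (18/4), tig=2 (18%4)
i=0: r=2*2+0+0=4, c=grp=4
col: 2 vs 4

buggy=2 correct=4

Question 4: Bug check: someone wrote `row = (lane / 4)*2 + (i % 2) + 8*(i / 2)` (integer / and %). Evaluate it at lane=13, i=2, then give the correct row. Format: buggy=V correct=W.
buggy=14 correct=10

`(lane / 4)*2 + (i % 2) + 8*(i / 2)`[13,2]→14
L=13→G=13>>2=3, T=13&3=1
[2]→row 1·2+0+8=10  col G=3
row: 14 vs 10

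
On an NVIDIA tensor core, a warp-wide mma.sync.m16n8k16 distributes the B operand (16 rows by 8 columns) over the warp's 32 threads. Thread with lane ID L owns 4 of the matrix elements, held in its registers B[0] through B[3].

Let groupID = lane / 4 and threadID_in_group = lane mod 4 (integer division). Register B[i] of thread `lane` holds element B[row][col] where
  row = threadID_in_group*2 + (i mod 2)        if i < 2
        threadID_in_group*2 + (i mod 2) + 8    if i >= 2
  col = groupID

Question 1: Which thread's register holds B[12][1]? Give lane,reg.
c=1⇒gr=1  r=12⇒Rb=1,th=2,odd=0
L=1*4+2=6  i=1*2+0=2

6,2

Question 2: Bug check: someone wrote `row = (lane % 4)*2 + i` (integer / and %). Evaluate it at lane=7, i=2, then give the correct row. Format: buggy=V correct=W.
buggy=8 correct=14

`(lane % 4)*2 + i`[7,2]=>8
7: grp=1,tig=3
[2] (3*2+0+8,1) = (14,1)
row: 8 vs 14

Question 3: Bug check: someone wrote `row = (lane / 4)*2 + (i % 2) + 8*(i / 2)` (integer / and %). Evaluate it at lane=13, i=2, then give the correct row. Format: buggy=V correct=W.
buggy=14 correct=10

`(lane / 4)*2 + (i % 2) + 8*(i / 2)`[13,2]=>14
L=13=>grp=13>>2=3, tig=13&3=1
[2]=>row 1·2+0+8=10  col grp=3
row: 14 vs 10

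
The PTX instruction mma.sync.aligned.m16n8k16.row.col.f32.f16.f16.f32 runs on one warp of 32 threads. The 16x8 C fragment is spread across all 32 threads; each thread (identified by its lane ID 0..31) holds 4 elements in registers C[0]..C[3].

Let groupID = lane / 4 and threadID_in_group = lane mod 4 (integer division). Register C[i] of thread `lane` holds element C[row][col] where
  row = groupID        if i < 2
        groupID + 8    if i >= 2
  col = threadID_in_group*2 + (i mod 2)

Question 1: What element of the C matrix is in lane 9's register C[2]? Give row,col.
10,2

L=9→G=9>>2=2, T=9&3=1
[2]→row 2+8=10  col 1·2+0=2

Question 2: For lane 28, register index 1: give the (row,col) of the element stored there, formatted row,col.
L=28=>grp=28>>2=7, tig=28&3=0
[1]=>row 7+0=7  col 0·2+1=1

7,1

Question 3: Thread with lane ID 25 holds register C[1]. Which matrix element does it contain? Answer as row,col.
6,3

lane 25->25/4=6, 25 mod 4=1
i=1  r:6+0->6  c:2·1+1->3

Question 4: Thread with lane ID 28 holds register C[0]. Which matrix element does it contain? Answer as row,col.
L=28→G=28>>2=7, T=28&3=0
[0]→row 7+0=7  col 0·2+0=0

7,0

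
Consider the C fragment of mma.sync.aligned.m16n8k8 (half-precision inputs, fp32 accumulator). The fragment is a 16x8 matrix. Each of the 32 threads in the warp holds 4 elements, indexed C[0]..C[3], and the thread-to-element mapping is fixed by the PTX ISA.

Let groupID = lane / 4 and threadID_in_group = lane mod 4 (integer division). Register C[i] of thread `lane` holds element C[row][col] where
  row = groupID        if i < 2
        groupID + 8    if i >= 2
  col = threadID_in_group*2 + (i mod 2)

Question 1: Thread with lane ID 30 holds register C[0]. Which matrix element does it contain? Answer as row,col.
7,4

lane 30=>30/4=7, 30 mod 4=2
i=0  r:7+0=>7  c:2·2+0=>4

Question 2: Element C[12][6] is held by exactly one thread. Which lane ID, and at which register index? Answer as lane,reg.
19,2

r=12⇒gr=4,Rb=1  c=6⇒th=3,odd=0
L=4*4+3=19  i=1*2+0=2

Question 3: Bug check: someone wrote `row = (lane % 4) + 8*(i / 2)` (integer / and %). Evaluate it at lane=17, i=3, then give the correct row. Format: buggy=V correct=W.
`(lane % 4) + 8*(i / 2)`[17,3]=>9
17: grp=4,tig=1
[3] (4+8,1*2+1) = (12,3)
row: 9 vs 12

buggy=9 correct=12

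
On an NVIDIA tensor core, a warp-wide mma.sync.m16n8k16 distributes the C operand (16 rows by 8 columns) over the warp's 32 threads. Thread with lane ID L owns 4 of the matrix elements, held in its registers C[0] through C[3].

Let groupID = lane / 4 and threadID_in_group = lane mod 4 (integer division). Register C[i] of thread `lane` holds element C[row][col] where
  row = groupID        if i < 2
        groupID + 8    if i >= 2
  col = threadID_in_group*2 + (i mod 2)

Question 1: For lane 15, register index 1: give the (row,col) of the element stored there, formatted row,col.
3,7

lane 15->15/4=3, 15 mod 4=3
i=1  r:3+0->3  c:2·3+1->7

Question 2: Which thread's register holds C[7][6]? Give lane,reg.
31,0

r: 7->gid=7,r8=0  c: 6->tid=3,i&1=0
L=7*4+3=31  i=0*2+0=0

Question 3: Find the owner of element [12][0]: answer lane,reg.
16,2

r=12→G=4,rhi=1  c=0→T=0,p=0
L=4*4+0=16  i=1*2+0=2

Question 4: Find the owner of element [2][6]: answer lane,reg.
11,0

r:2=>grp=2,rB=0  c:6=>tig=3,lo=0
L=2*4+3=11  i=0*2+0=0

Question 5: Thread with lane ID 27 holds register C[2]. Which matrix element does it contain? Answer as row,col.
lane 27→27/4=6, 27 mod 4=3
i=2  r:6+8→14  c:2·3+0→6

14,6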